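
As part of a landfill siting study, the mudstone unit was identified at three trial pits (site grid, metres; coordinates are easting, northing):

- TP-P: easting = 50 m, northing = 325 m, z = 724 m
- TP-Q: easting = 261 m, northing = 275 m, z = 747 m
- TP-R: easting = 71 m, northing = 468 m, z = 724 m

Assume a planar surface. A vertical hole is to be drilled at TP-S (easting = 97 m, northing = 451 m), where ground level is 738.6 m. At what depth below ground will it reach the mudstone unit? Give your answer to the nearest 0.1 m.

Let the plane be z = a·easting + b·northing + c.
TP-Q−TP-P: 211a − 50b = 23;  TP-R−TP-P: 21a + 143b = 0.
Solving gives a = 0.10534, b = −0.01547.
Then c = 724 − a·50 − b·325 = 723.76.
At (97, 451): z_contact = 10.22 − 6.98 + 723.76 = 727.00 m.
Depth below ground = 738.6 − 727.00 = 11.6 m.

11.6 m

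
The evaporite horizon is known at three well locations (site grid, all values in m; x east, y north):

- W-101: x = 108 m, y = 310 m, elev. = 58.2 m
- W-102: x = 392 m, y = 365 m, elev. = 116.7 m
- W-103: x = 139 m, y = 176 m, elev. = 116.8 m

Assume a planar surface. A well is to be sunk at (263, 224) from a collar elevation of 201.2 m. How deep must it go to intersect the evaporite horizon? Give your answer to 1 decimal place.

Let the plane be z = a·x + b·y + c.
W-102−W-101: 284a + 55b = 58.5;  W-103−W-101: 31a − 134b = 58.6.
Solving gives a = 0.27821, b = −0.37295.
Then c = 58.2 − a·108 − b·310 = 143.77.
At (263, 224): z_contact = 73.17 − 83.54 + 143.77 = 133.40 m.
Depth below ground = 201.2 − 133.40 = 67.8 m.

67.8 m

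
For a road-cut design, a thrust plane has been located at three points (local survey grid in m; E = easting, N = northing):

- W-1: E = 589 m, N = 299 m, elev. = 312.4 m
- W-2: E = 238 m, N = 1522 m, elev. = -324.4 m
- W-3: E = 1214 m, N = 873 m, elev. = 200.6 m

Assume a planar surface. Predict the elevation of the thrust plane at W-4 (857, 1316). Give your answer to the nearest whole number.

Two edge vectors: W-1→W-2 = (-351, 1223, -636.8), W-1→W-3 = (625, 574, -111.8).
Normal n = (W-1→W-2) × (W-1→W-3) = (228791.8, -437241.8, -965849).
So ∂z/∂E = −n_x/n_z = 0.23688 and ∂z/∂N = −n_y/n_z = −0.45270.
Intercept c from W-1: 312.4 − 139.52 + 135.36 = 308.23.
At (857, 1316): z = 203.0 − 595.8 + 308.23 = -84.5 m.

-85 m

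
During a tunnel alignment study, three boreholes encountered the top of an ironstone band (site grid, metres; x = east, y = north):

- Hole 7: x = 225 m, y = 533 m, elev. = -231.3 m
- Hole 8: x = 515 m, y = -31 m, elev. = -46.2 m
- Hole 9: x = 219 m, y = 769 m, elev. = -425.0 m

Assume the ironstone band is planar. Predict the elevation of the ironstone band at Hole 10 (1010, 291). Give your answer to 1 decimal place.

-817.6 m

Let the plane be z = a·x + b·y + c.
Hole 8−Hole 7: 290a − 564b = 185.1;  Hole 9−Hole 7: −6a + 236b = −193.7.
Solving gives a = −1.007796, b = −0.846385.
Then c = -231.3 − a·225 − b·533 = 446.58.
At (1010, 291): z = −1017.9 − 246.3 + 446.58 = -817.6 m.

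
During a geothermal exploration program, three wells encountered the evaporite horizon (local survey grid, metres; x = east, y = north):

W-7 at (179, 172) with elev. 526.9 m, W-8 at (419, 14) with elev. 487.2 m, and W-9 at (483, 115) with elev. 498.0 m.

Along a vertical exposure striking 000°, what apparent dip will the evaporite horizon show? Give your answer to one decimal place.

Two edge vectors: W-7→W-8 = (240, -158, -39.7), W-7→W-9 = (304, -57, -28.9).
Normal n = (W-7→W-8) × (W-7→W-9) = (2303.3, -5132.8, 34352).
So ∂z/∂x = −n_x/n_z = −0.06705 and ∂z/∂y = −n_y/n_z = 0.14942.
Unit vector along 000° is (sin 0°, cos 0°) = (0.0000, 1.0000).
Slope in that direction = a·(0.0000) + b·(1.0000) = 0.14942.
Apparent dip = arctan|0.14942| = 8.5° (true dip is 9.3°, so apparent ≤ true as expected).

8.5°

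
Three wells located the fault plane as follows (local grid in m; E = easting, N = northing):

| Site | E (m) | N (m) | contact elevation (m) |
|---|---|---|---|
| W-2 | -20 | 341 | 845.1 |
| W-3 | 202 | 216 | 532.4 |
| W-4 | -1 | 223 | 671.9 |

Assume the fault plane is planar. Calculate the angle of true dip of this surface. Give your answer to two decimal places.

56.44°

Two edge vectors: W-2→W-3 = (222, -125, -312.7), W-2→W-4 = (19, -118, -173.2).
Normal n = (W-2→W-3) × (W-2→W-4) = (-15248.6, 32509.1, -23821).
So ∂z/∂E = −n_x/n_z = −0.64013 and ∂z/∂N = −n_y/n_z = 1.36472.
Gradient magnitude |∇z| = √(a² + b²) = √(0.40977 + 1.86247) = 1.50740.
True dip = arctan(1.50740) = 56.44°, dipping toward SSE (azimuth ≈ 155°).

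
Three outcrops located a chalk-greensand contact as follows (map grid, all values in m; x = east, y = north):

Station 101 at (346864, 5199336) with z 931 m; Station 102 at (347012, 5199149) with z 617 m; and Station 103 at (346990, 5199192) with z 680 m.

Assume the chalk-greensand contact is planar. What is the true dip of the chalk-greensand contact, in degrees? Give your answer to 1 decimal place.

Let the plane be z = a·x + b·y + c.
Station 102−Station 101: 148a − 187b = −314;  Station 103−Station 101: 126a − 144b = −251.
Solving gives a = −0.76489, b = 1.07378.
Gradient magnitude |∇z| = √(a² + b²) = √(0.58506 + 1.15300) = 1.31835.
True dip = arctan(1.31835) = 52.8°, dipping toward SE (azimuth ≈ 145°).

52.8°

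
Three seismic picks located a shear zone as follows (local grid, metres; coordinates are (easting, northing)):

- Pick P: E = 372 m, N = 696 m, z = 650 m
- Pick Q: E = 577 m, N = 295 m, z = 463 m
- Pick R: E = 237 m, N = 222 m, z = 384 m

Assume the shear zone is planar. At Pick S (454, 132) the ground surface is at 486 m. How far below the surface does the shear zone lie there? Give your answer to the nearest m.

Let the plane be z = a·E + b·N + c.
Pick Q−Pick P: 205a − 401b = −187;  Pick R−Pick P: −135a − 474b = −266.
Solving gives a = 0.11915, b = 0.52725.
Then c = 650 − a·372 − b·696 = 238.71.
At (454, 132): z_contact = 54.1 + 69.6 + 238.71 = 362.4 m.
Depth below ground = 486 − 362.4 = 124 m.

124 m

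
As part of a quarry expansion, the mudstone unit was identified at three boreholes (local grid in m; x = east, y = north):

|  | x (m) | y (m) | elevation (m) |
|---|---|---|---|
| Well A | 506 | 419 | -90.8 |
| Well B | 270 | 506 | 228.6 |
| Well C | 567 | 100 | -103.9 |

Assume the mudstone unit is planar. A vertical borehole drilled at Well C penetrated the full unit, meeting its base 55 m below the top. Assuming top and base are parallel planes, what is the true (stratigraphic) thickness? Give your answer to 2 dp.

31.10 m

Let the plane be z = a·x + b·y + c.
Well B−Well A: −236a + 87b = 319.4;  Well C−Well A: 61a − 319b = −13.1.
Solving gives a = −1.43974, b = −0.23425.
|∇z| = √(a²+b²) = 1.45867, so dip δ = arctan(1.45867) = 55.57°.
True thickness = vertical thickness × cos δ = 55 × cos 55.57° = 31.10 m.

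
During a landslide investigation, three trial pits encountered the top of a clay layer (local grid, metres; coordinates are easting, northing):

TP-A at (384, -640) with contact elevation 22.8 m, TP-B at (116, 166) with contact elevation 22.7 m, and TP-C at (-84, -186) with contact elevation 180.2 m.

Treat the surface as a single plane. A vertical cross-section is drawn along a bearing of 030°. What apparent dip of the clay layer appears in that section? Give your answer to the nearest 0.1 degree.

21.4°

Two edge vectors: TP-A→TP-B = (-268, 806, -0.1), TP-A→TP-C = (-468, 454, 157.4).
Normal n = (TP-A→TP-B) × (TP-A→TP-C) = (126909.8, 42230, 255536).
So ∂z/∂easting = −n_x/n_z = −0.49664 and ∂z/∂northing = −n_y/n_z = −0.16526.
Unit vector along 030° is (sin 30°, cos 30°) = (0.5000, 0.8660).
Slope in that direction = a·(0.5000) + b·(0.8660) = −0.39144.
Apparent dip = arctan|0.39144| = 21.4° (true dip is 27.6°, so apparent ≤ true as expected).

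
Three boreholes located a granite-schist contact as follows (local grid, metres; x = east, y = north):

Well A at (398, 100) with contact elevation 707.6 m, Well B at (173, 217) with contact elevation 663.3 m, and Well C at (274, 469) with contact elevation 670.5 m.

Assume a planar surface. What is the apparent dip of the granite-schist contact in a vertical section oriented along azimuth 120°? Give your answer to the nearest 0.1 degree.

Let the plane be z = a·x + b·y + c.
Well B−Well A: −225a + 117b = −44.3;  Well C−Well A: −124a + 369b = −37.1.
Solving gives a = 0.17523, b = −0.04166.
Unit vector along 120° is (sin 120°, cos 120°) = (0.8660, -0.5000).
Slope in that direction = a·(0.8660) + b·(-0.5000) = 0.17258.
Apparent dip = arctan|0.17258| = 9.8° (true dip is 10.2°, so apparent ≤ true as expected).

9.8°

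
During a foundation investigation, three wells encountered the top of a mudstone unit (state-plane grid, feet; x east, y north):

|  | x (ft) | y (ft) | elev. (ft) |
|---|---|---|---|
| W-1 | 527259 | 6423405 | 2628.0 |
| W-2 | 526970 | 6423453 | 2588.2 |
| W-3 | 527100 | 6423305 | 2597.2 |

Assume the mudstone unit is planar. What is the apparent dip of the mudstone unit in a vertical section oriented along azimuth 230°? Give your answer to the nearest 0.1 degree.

Two edge vectors: W-1→W-2 = (-289, 48, -39.8), W-1→W-3 = (-159, -100, -30.8).
Normal n = (W-1→W-2) × (W-1→W-3) = (-5458.4, -2573, 36532).
So ∂z/∂x = −n_x/n_z = 0.14941 and ∂z/∂y = −n_y/n_z = 0.07043.
Unit vector along 230° is (sin 230°, cos 230°) = (-0.7660, -0.6428).
Slope in that direction = a·(-0.7660) + b·(-0.6428) = −0.15973.
Apparent dip = arctan|0.15973| = 9.1° (true dip is 9.4°, so apparent ≤ true as expected).

9.1°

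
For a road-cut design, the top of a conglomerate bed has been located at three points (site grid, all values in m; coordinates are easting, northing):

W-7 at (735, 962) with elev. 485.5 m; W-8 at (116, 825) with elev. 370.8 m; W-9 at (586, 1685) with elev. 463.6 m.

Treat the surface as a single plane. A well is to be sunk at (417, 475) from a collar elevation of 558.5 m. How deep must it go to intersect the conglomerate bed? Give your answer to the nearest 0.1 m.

135.1 m

Let the plane be z = a·easting + b·northing + c.
W-8−W-7: −619a − 137b = −114.7;  W-9−W-7: −149a + 723b = −21.9.
Solving gives a = 0.183627, b = 0.007553.
Then c = 485.5 − a·735 − b·962 = 343.27.
At (417, 475): z_contact = 76.57 + 3.59 + 343.27 = 423.43 m.
Depth below ground = 558.5 − 423.43 = 135.1 m.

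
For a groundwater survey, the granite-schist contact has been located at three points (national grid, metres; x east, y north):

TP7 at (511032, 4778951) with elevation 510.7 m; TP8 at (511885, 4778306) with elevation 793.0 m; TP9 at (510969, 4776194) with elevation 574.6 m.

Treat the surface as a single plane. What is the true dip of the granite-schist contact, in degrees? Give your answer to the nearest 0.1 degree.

Let the plane be z = a·x + b·y + c.
TP8−TP7: 853a − 645b = 282.3;  TP9−TP7: −63a − 2757b = 63.9.
Solving gives a = 0.30810, b = −0.03022.
Gradient magnitude |∇z| = √(a² + b²) = √(0.09493 + 0.00091) = 0.30958.
True dip = arctan(0.30958) = 17.2°, dipping toward W (azimuth ≈ 276°).

17.2°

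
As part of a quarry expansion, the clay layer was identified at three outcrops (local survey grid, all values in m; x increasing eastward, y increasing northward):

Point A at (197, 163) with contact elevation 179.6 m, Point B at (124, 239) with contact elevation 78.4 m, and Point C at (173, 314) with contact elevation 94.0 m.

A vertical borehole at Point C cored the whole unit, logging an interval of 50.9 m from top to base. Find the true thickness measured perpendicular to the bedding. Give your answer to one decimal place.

35.3 m

Let the plane be z = a·x + b·y + c.
Point B−Point A: −73a + 76b = −101.2;  Point C−Point A: −24a + 151b = −85.6.
Solving gives a = 0.95397, b = −0.41526.
|∇z| = √(a²+b²) = 1.04044, so dip δ = arctan(1.04044) = 46.14°.
True thickness = vertical thickness × cos δ = 50.9 × cos 46.14° = 35.3 m.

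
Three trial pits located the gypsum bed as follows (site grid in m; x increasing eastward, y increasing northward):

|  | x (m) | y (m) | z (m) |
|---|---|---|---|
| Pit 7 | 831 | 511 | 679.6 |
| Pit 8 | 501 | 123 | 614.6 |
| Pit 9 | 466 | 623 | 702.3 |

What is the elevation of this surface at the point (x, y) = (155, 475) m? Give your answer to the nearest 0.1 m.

Let the plane be z = a·x + b·y + c.
Pit 8−Pit 7: −330a − 388b = −65;  Pit 9−Pit 7: −365a + 112b = 22.7.
Solving gives a = −0.00855, b = 0.17480.
Then c = 679.6 − a·831 − b·511 = 597.39.
At (155, 475): z = −1.3 + 83.0 + 597.39 = 679.1 m.

679.1 m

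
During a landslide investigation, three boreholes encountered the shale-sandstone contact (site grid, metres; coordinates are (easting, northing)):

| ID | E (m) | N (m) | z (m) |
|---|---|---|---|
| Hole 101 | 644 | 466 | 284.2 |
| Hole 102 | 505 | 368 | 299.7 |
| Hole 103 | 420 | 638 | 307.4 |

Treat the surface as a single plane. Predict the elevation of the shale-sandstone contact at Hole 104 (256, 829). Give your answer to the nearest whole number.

Two edge vectors: Hole 101→Hole 102 = (-139, -98, 15.5), Hole 101→Hole 103 = (-224, 172, 23.2).
Normal n = (Hole 101→Hole 102) × (Hole 101→Hole 103) = (-4939.6, -247.2, -45860).
So ∂z/∂E = −n_x/n_z = −0.10771 and ∂z/∂N = −n_y/n_z = −0.00539.
Intercept c from Hole 101: 284.2 + 69.37 + 2.51 = 356.08.
At (256, 829): z = −27.6 − 4.5 + 356.08 = 324.0 m.

324 m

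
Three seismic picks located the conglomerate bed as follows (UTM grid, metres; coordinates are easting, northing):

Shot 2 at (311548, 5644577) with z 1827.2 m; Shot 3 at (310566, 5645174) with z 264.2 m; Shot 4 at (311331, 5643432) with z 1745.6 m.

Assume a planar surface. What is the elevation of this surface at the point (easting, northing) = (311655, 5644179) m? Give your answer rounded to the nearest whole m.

Let the plane be z = a·easting + b·northing + c.
Shot 3−Shot 2: −982a + 597b = −1563;  Shot 4−Shot 2: −217a − 1145b = −81.6.
Solving gives a = 1.46606031, b = −0.20658086.
Then c = 1827.2 − a·311548 − b·5644577 = 711140.63.
At (311655, 5644179): z = 456905.0 − 1165979.4 + 711140.63 = 2066.3 m.

2066 m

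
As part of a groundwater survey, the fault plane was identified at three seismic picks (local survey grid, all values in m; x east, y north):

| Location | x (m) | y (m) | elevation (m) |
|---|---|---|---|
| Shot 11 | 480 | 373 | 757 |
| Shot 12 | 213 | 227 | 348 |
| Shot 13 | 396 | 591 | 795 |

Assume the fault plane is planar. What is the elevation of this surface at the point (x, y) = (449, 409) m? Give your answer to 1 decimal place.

743.0 m

Two edge vectors: Shot 11→Shot 12 = (-267, -146, -409), Shot 11→Shot 13 = (-84, 218, 38).
Normal n = (Shot 11→Shot 12) × (Shot 11→Shot 13) = (83614, 44502, -70470).
So ∂z/∂x = −n_x/n_z = 1.18652 and ∂z/∂y = −n_y/n_z = 0.63150.
Intercept c from Shot 11: 757 − 569.53 − 235.55 = −48.08.
At (449, 409): z = 532.7 + 258.3 − 48.08 = 743.0 m.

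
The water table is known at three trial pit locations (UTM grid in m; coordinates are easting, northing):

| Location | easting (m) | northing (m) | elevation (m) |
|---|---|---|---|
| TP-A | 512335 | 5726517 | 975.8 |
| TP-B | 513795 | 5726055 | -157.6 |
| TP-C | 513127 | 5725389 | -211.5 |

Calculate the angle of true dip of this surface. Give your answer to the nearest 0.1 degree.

40.9°

Let the plane be z = a·easting + b·northing + c.
TP-B−TP-A: 1460a − 462b = −1133.4;  TP-C−TP-A: 792a − 1128b = −1187.3.
Solving gives a = −0.56983, b = 0.65248.
Gradient magnitude |∇z| = √(a² + b²) = √(0.32471 + 0.42572) = 0.86628.
True dip = arctan(0.86628) = 40.9°, dipping toward SE (azimuth ≈ 139°).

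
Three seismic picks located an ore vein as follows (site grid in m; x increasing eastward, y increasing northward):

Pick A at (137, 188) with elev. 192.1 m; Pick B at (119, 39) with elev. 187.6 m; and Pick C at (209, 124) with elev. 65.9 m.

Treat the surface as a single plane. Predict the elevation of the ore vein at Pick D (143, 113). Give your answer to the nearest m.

Two edge vectors: Pick A→Pick B = (-18, -149, -4.5), Pick A→Pick C = (72, -64, -126.2).
Normal n = (Pick A→Pick B) × (Pick A→Pick C) = (18515.8, -2595.6, 11880).
So ∂z/∂x = −n_x/n_z = −1.55857 and ∂z/∂y = −n_y/n_z = 0.21848.
Intercept c from Pick A: 192.1 + 213.52 − 41.08 = 364.55.
At (143, 113): z = −222.9 + 24.7 + 364.55 = 166.4 m.

166 m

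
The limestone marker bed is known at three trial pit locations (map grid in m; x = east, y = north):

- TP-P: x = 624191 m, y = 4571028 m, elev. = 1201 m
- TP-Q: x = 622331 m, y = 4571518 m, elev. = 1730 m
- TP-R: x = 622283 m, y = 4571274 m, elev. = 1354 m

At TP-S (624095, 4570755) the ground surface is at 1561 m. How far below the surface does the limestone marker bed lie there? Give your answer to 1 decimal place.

785.6 m

Two edge vectors: TP-P→TP-Q = (-1860, 490, 529), TP-P→TP-R = (-1908, 246, 153).
Normal n = (TP-P→TP-Q) × (TP-P→TP-R) = (-55164, -724752, 477360).
So ∂z/∂x = −n_x/n_z = 0.115560583 and ∂z/∂y = −n_y/n_z = 1.518250377.
Intercept c from TP-P: 1201 − 72131.88 − 6939964.98 = −7010895.86.
At (624095, 4570755): z_contact = 72120.78 + 6939550.50 − 7010895.86 = 775.42 m.
Depth below ground = 1561 − 775.42 = 785.6 m.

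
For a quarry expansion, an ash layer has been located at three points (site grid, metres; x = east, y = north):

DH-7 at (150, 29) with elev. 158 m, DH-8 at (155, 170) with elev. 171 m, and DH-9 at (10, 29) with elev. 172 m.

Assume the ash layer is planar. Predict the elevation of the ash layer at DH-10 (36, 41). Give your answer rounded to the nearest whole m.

171 m

Let the plane be z = a·x + b·y + c.
DH-8−DH-7: 5a + 141b = 13;  DH-9−DH-7: −140a + 0b = 14.
Solving gives a = −0.10000, b = 0.09574.
Then c = 158 − a·150 − b·29 = 170.22.
At (36, 41): z = −3.6 + 3.9 + 170.22 = 170.5 m.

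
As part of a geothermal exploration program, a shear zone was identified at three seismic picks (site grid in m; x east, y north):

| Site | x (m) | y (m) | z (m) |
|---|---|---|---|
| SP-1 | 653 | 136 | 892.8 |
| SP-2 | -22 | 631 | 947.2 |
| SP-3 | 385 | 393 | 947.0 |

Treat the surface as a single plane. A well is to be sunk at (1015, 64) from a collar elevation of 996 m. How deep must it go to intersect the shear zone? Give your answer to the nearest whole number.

Two edge vectors: SP-1→SP-2 = (-675, 495, 54.4), SP-1→SP-3 = (-268, 257, 54.2).
Normal n = (SP-1→SP-2) × (SP-1→SP-3) = (12848.2, 22005.8, -40815).
So ∂z/∂x = −n_x/n_z = 0.31479 and ∂z/∂y = −n_y/n_z = 0.53916.
Intercept c from SP-1: 892.8 − 205.56 − 73.33 = 613.92.
At (1015, 64): z_contact = 319.5 + 34.5 + 613.92 = 967.9 m.
Depth below ground = 996 − 967.9 = 28 m.

28 m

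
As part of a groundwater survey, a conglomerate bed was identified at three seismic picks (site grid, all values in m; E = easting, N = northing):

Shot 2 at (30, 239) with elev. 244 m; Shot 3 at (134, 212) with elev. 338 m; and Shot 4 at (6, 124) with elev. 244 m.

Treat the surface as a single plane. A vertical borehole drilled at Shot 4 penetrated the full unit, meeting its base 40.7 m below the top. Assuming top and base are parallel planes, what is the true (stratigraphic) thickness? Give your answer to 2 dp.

Let the plane be z = a·E + b·N + c.
Shot 3−Shot 2: 104a − 27b = 94;  Shot 4−Shot 2: −24a − 115b = 0.
Solving gives a = 0.85739, b = −0.17893.
|∇z| = √(a²+b²) = 0.87586, so dip δ = arctan(0.87586) = 41.21°.
True thickness = vertical thickness × cos δ = 40.7 × cos 41.21° = 30.62 m.

30.62 m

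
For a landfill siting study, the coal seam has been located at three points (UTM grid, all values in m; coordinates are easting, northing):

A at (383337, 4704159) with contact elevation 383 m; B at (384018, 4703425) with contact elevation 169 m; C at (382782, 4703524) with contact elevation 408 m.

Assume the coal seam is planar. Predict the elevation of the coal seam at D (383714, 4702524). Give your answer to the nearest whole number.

116 m

Let the plane be z = a·easting + b·northing + c.
B−A: 681a − 734b = −214;  C−A: −555a − 635b = 25.
Solving gives a = −0.18366168, b = 0.12115312.
Then c = 383 − a·383337 − b·4704159 = −499136.24.
At (383714, 4702524): z = −70473.6 + 569725.5 − 499136.24 = 115.7 m.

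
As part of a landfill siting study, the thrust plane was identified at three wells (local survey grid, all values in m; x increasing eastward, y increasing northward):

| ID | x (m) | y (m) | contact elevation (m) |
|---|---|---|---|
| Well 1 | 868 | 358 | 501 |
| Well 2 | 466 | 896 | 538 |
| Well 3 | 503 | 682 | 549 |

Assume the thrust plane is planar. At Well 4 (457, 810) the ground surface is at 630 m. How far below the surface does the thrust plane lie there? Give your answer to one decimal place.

Two edge vectors: Well 1→Well 2 = (-402, 538, 37), Well 1→Well 3 = (-365, 324, 48).
Normal n = (Well 1→Well 2) × (Well 1→Well 3) = (13836, 5791, 66122).
So ∂z/∂x = −n_x/n_z = −0.20925 and ∂z/∂y = −n_y/n_z = −0.08758.
Intercept c from Well 1: 501 + 181.63 + 31.35 = 713.98.
At (457, 810): z_contact = −95.63 − 70.94 + 713.98 = 547.42 m.
Depth below ground = 630 − 547.42 = 82.6 m.

82.6 m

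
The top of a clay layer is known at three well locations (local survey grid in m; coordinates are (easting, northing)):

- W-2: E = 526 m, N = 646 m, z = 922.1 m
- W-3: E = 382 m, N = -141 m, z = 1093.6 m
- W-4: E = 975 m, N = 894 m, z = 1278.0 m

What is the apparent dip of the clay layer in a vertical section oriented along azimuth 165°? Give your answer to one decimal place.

Two edge vectors: W-2→W-3 = (-144, -787, 171.5), W-2→W-4 = (449, 248, 355.9).
Normal n = (W-2→W-3) × (W-2→W-4) = (-322625.3, 128253.1, 317651).
So ∂z/∂E = −n_x/n_z = 1.01566 and ∂z/∂N = −n_y/n_z = −0.40375.
Unit vector along 165° is (sin 165°, cos 165°) = (0.2588, -0.9659).
Slope in that direction = a·(0.2588) + b·(-0.9659) = 0.65287.
Apparent dip = arctan|0.65287| = 33.1° (true dip is 47.5°, so apparent ≤ true as expected).

33.1°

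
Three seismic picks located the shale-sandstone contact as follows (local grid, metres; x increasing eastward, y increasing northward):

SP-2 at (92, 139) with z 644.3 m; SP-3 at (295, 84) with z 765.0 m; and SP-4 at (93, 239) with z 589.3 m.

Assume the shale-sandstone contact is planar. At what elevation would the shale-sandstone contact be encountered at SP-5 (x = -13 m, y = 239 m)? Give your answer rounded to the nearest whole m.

542 m

Let the plane be z = a·x + b·y + c.
SP-3−SP-2: 203a − 55b = 120.7;  SP-4−SP-2: 1a + 100b = −55.
Solving gives a = 0.44436, b = −0.55444.
Then c = 644.3 − a·92 − b·139 = 680.49.
At (-13, 239): z = −5.8 − 132.5 + 680.49 = 542.2 m.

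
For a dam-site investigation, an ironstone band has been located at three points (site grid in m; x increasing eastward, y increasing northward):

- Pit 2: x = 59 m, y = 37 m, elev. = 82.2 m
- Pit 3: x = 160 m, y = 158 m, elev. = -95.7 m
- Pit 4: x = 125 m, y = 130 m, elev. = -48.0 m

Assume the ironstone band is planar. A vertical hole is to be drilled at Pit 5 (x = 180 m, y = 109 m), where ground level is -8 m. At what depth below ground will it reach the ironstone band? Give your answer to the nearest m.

50 m

Let the plane be z = a·x + b·y + c.
Pit 3−Pit 2: 101a + 121b = −177.9;  Pit 4−Pit 2: 66a + 93b = −130.2.
Solving gives a = −0.56183, b = −1.00128.
Then c = 82.2 − a·59 − b·37 = 152.40.
At (180, 109): z_contact = −101.1 − 109.1 + 152.40 = -57.9 m.
Depth below ground = -8 − (-57.9) = 50 m.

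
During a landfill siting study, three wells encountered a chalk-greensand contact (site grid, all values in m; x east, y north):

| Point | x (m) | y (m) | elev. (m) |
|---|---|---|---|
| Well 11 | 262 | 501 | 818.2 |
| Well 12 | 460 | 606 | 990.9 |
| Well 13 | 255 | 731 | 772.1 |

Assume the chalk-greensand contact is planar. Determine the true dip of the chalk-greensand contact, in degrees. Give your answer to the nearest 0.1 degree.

44.4°

Let the plane be z = a·x + b·y + c.
Well 12−Well 11: 198a + 105b = 172.7;  Well 13−Well 11: −7a + 230b = −46.1.
Solving gives a = 0.96297, b = −0.17113.
Gradient magnitude |∇z| = √(a² + b²) = √(0.92731 + 0.02928) = 0.97806.
True dip = arctan(0.97806) = 44.4°, dipping toward W (azimuth ≈ 280°).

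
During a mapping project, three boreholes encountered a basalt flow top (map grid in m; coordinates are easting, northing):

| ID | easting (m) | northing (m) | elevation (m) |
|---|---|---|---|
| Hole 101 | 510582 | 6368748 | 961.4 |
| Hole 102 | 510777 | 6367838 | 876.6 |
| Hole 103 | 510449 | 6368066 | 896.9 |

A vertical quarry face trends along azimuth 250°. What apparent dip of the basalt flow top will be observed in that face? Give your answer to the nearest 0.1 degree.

2.0°

Let the plane be z = a·easting + b·northing + c.
Hole 102−Hole 101: 195a − 910b = −84.8;  Hole 103−Hole 101: −133a − 682b = −64.5.
Solving gives a = 0.00339, b = 0.09391.
Unit vector along 250° is (sin 250°, cos 250°) = (-0.9397, -0.3420).
Slope in that direction = a·(-0.9397) + b·(-0.3420) = −0.03531.
Apparent dip = arctan|0.03531| = 2.0° (true dip is 5.4°, so apparent ≤ true as expected).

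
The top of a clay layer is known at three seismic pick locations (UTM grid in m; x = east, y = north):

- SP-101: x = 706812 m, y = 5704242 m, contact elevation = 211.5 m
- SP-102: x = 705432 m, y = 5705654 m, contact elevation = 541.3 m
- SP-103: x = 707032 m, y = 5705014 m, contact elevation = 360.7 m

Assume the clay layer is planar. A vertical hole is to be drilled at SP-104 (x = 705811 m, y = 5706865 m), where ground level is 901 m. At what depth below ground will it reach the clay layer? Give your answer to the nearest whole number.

127 m

Let the plane be z = a·x + b·y + c.
SP-102−SP-101: −1380a + 1412b = 329.8;  SP-103−SP-101: 220a + 772b = 149.2.
Solving gives a = −0.03192965, b = 0.20236337.
Then c = 211.5 − a·706812 − b·5704242 = −1131549.89.
At (705811, 5706865): z_contact = −22536.3 + 1154860.4 − 1131549.89 = 774.3 m.
Depth below ground = 901 − 774.3 = 127 m.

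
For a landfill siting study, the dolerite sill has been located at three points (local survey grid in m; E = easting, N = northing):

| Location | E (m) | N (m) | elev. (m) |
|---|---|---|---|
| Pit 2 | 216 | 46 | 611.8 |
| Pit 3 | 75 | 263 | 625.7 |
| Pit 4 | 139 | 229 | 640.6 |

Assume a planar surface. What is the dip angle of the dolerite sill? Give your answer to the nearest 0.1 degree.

Two edge vectors: Pit 2→Pit 3 = (-141, 217, 13.9), Pit 2→Pit 4 = (-77, 183, 28.8).
Normal n = (Pit 2→Pit 3) × (Pit 2→Pit 4) = (3705.9, 2990.5, -9094).
So ∂z/∂E = −n_x/n_z = 0.40751 and ∂z/∂N = −n_y/n_z = 0.32884.
Gradient magnitude |∇z| = √(a² + b²) = √(0.16606 + 0.10814) = 0.52364.
True dip = arctan(0.52364) = 27.6°, dipping toward SW (azimuth ≈ 231°).

27.6°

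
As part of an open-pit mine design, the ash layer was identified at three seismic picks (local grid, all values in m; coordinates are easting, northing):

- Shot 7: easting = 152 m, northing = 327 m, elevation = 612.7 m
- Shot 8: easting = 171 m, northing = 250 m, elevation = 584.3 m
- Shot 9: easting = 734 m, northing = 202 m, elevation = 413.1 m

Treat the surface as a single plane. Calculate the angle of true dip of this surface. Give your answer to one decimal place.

Two edge vectors: Shot 7→Shot 8 = (19, -77, -28.4), Shot 7→Shot 9 = (582, -125, -199.6).
Normal n = (Shot 7→Shot 8) × (Shot 7→Shot 9) = (11819.2, -12736.4, 42439).
So ∂z/∂easting = −n_x/n_z = −0.27850 and ∂z/∂northing = −n_y/n_z = 0.30011.
Gradient magnitude |∇z| = √(a² + b²) = √(0.07756 + 0.09007) = 0.40942.
True dip = arctan(0.40942) = 22.3°, dipping toward SE (azimuth ≈ 137°).

22.3°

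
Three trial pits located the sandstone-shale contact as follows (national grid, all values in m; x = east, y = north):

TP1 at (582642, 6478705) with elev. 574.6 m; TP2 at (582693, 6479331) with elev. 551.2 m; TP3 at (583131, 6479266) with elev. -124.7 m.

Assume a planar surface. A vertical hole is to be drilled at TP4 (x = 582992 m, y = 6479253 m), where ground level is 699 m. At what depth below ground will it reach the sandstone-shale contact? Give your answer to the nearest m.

612 m

Two edge vectors: TP1→TP2 = (51, 626, -23.4), TP1→TP3 = (489, 561, -699.3).
Normal n = (TP1→TP2) × (TP1→TP3) = (-424634.4, 24221.7, -277503).
So ∂z/∂x = −n_x/n_z = −1.53019751 and ∂z/∂y = −n_y/n_z = 0.08728446.
Intercept c from TP1: 574.6 + 891557.34 − 565490.28 = 326641.66.
At (582992, 6479253): z_contact = −892092.9 + 565538.1 + 326641.66 = 86.9 m.
Depth below ground = 699 − 86.9 = 612 m.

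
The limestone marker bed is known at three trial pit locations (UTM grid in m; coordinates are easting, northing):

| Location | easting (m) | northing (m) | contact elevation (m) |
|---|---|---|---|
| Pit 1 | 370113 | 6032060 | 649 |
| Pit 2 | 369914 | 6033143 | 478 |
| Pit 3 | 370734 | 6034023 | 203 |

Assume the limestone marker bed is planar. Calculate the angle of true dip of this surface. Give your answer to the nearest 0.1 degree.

Two edge vectors: Pit 1→Pit 2 = (-199, 1083, -171), Pit 1→Pit 3 = (621, 1963, -446).
Normal n = (Pit 1→Pit 2) × (Pit 1→Pit 3) = (-147345, -194945, -1063180).
So ∂z/∂easting = −n_x/n_z = −0.13859 and ∂z/∂northing = −n_y/n_z = −0.18336.
Gradient magnitude |∇z| = √(a² + b²) = √(0.01921 + 0.03362) = 0.22984.
True dip = arctan(0.22984) = 12.9°, dipping toward NE (azimuth ≈ 037°).

12.9°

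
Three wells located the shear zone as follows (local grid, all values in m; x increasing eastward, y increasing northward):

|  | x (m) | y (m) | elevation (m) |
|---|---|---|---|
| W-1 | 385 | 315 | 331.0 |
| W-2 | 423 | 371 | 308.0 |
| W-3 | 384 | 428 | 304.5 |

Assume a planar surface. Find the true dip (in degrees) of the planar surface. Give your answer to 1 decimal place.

Let the plane be z = a·x + b·y + c.
W-2−W-1: 38a + 56b = −23;  W-3−W-1: −1a + 113b = −26.5.
Solving gives a = −0.25632, b = −0.23678.
Gradient magnitude |∇z| = √(a² + b²) = √(0.06570 + 0.05607) = 0.34895.
True dip = arctan(0.34895) = 19.2°, dipping toward NE (azimuth ≈ 047°).

19.2°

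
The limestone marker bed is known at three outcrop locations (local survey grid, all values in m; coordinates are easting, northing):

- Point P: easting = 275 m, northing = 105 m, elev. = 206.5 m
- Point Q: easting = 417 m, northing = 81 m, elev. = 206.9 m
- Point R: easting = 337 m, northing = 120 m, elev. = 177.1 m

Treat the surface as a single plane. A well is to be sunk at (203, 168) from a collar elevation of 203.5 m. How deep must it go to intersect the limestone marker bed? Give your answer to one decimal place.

56.2 m

Two edge vectors: Point P→Point Q = (142, -24, 0.4), Point P→Point R = (62, 15, -29.4).
Normal n = (Point P→Point Q) × (Point P→Point R) = (699.6, 4199.6, 3618).
So ∂z/∂easting = −n_x/n_z = −0.19337 and ∂z/∂northing = −n_y/n_z = −1.16075.
Intercept c from Point P: 206.5 + 53.18 + 121.88 = 381.55.
At (203, 168): z_contact = −39.25 − 195.01 + 381.55 = 147.30 m.
Depth below ground = 203.5 − 147.30 = 56.2 m.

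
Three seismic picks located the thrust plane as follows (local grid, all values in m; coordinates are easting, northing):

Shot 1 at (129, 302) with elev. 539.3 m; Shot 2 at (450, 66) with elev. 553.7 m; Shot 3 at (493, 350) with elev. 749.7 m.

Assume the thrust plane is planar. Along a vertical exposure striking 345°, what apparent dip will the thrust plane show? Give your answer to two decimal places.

24.95°

Let the plane be z = a·easting + b·northing + c.
Shot 2−Shot 1: 321a − 236b = 14.4;  Shot 3−Shot 1: 364a + 48b = 210.4.
Solving gives a = 0.49694, b = 0.61490.
Unit vector along 345° is (sin 345°, cos 345°) = (-0.2588, 0.9659).
Slope in that direction = a·(-0.2588) + b·(0.9659) = 0.46533.
Apparent dip = arctan|0.46533| = 24.95° (true dip is 38.3°, so apparent ≤ true as expected).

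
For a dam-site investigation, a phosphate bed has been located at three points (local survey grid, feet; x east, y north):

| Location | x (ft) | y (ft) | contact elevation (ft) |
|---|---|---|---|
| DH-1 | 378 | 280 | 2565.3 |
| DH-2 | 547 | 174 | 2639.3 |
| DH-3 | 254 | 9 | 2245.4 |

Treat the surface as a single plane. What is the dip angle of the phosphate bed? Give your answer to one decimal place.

Two edge vectors: DH-1→DH-2 = (169, -106, 74), DH-1→DH-3 = (-124, -271, -319.9).
Normal n = (DH-1→DH-2) × (DH-1→DH-3) = (53963.4, 44887.1, -58943).
So ∂z/∂x = −n_x/n_z = 0.91552 and ∂z/∂y = −n_y/n_z = 0.76153.
Gradient magnitude |∇z| = √(a² + b²) = √(0.83817 + 0.57993) = 1.19084.
True dip = arctan(1.19084) = 50.0°, dipping toward SW (azimuth ≈ 230°).

50.0°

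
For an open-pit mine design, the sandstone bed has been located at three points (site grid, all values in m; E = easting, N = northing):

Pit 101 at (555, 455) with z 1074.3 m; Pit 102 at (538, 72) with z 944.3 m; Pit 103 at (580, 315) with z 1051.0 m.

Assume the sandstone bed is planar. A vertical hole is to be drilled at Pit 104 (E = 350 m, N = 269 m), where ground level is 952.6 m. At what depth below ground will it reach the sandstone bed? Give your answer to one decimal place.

94.1 m

Two edge vectors: Pit 101→Pit 102 = (-17, -383, -130), Pit 101→Pit 103 = (25, -140, -23.3).
Normal n = (Pit 101→Pit 102) × (Pit 101→Pit 103) = (-9276.1, -3646.1, 11955).
So ∂z/∂E = −n_x/n_z = 0.77592 and ∂z/∂N = −n_y/n_z = 0.30499.
Intercept c from Pit 101: 1074.3 − 430.63 − 138.77 = 504.90.
At (350, 269): z_contact = 271.57 + 82.04 + 504.90 = 858.51 m.
Depth below ground = 952.6 − 858.51 = 94.1 m.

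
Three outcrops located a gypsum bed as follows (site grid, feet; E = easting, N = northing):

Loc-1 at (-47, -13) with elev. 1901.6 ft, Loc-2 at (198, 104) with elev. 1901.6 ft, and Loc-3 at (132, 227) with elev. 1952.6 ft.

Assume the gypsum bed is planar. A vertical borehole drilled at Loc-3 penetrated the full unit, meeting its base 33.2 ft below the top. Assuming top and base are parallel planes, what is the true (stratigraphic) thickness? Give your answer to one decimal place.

Two edge vectors: Loc-1→Loc-2 = (245, 117, 0), Loc-1→Loc-3 = (179, 240, 51).
Normal n = (Loc-1→Loc-2) × (Loc-1→Loc-3) = (5967, -12495, 37857).
So ∂z/∂E = −n_x/n_z = −0.15762 and ∂z/∂N = −n_y/n_z = 0.33006.
|∇z| = √(a²+b²) = 0.36576, so dip δ = arctan(0.36576) = 20.09°.
True thickness = vertical thickness × cos δ = 33.2 × cos 20.09° = 31.2 ft.

31.2 ft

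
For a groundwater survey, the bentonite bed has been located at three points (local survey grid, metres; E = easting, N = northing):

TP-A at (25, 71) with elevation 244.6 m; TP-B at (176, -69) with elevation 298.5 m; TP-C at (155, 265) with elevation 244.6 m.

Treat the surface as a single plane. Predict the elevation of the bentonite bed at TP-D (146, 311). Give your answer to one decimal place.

235.8 m

Two edge vectors: TP-A→TP-B = (151, -140, 53.9), TP-A→TP-C = (130, 194, 0).
Normal n = (TP-A→TP-B) × (TP-A→TP-C) = (-10456.6, 7007, 47494).
So ∂z/∂E = −n_x/n_z = 0.22017 and ∂z/∂N = −n_y/n_z = −0.14753.
Intercept c from TP-A: 244.6 − 5.50 + 10.47 = 249.57.
At (146, 311): z = 32.1 − 45.9 + 249.57 = 235.8 m.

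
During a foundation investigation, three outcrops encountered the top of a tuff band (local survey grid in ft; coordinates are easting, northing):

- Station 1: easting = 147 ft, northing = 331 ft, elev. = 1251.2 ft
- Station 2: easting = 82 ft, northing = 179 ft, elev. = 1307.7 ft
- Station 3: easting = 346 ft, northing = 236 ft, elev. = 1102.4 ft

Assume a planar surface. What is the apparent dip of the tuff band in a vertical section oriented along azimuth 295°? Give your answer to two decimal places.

Two edge vectors: Station 1→Station 2 = (-65, -152, 56.5), Station 1→Station 3 = (199, -95, -148.8).
Normal n = (Station 1→Station 2) × (Station 1→Station 3) = (27985.1, 1571.5, 36423).
So ∂z/∂easting = −n_x/n_z = −0.76834 and ∂z/∂northing = −n_y/n_z = −0.04315.
Unit vector along 295° is (sin 295°, cos 295°) = (-0.9063, 0.4226).
Slope in that direction = a·(-0.9063) + b·(0.4226) = 0.67811.
Apparent dip = arctan|0.67811| = 34.14° (true dip is 37.6°, so apparent ≤ true as expected).

34.14°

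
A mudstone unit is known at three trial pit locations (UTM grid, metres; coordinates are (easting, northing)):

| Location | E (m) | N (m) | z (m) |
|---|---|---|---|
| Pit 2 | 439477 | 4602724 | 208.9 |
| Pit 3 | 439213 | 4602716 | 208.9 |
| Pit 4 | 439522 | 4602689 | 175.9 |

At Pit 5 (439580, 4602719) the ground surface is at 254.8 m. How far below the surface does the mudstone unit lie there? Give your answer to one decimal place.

53.3 m

Two edge vectors: Pit 2→Pit 3 = (-264, -8, 0), Pit 2→Pit 4 = (45, -35, -33).
Normal n = (Pit 2→Pit 3) × (Pit 2→Pit 4) = (264, -8712, 9600).
So ∂z/∂E = −n_x/n_z = −0.027500000 and ∂z/∂N = −n_y/n_z = 0.907500000.
Intercept c from Pit 2: 208.9 + 12085.62 − 4176972.03 = −4164677.51.
At (439580, 4602719): z_contact = −12088.45 + 4176967.49 − 4164677.51 = 201.53 m.
Depth below ground = 254.8 − 201.53 = 53.3 m.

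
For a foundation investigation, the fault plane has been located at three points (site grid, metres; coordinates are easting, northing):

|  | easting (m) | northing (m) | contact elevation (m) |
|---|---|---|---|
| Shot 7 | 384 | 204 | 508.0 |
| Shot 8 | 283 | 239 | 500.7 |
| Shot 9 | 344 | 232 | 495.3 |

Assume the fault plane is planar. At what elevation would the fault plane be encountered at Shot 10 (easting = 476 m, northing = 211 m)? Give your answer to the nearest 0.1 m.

Two edge vectors: Shot 7→Shot 8 = (-101, 35, -7.3), Shot 7→Shot 9 = (-40, 28, -12.7).
Normal n = (Shot 7→Shot 8) × (Shot 7→Shot 9) = (-240.1, -990.7, -1428).
So ∂z/∂easting = −n_x/n_z = −0.16814 and ∂z/∂northing = −n_y/n_z = −0.69377.
Intercept c from Shot 7: 508 + 64.56 + 141.53 = 714.09.
At (476, 211): z = −80.0 − 146.4 + 714.09 = 487.7 m.

487.7 m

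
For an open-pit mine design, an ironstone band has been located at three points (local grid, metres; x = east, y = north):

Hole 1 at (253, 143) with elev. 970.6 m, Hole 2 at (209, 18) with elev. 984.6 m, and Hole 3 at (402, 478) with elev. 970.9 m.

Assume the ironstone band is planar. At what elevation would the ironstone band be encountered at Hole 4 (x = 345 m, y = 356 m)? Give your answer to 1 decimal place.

967.5 m

Two edge vectors: Hole 1→Hole 2 = (-44, -125, 14), Hole 1→Hole 3 = (149, 335, 0.3).
Normal n = (Hole 1→Hole 2) × (Hole 1→Hole 3) = (-4727.5, 2099.2, 3885).
So ∂z/∂x = −n_x/n_z = 1.21686 and ∂z/∂y = −n_y/n_z = −0.54033.
Intercept c from Hole 1: 970.6 − 307.87 + 77.27 = 740.00.
At (345, 356): z = 419.8 − 192.4 + 740.00 = 967.5 m.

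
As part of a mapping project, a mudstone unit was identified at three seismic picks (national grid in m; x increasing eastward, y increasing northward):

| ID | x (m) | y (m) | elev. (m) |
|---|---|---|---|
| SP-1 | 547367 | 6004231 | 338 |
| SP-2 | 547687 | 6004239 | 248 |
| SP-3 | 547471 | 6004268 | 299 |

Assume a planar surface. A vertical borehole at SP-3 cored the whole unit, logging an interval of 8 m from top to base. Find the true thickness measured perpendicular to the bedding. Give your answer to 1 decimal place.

Let the plane be z = a·x + b·y + c.
SP-2−SP-1: 320a + 8b = −90;  SP-3−SP-1: 104a + 37b = −39.
Solving gives a = −0.27416, b = −0.28343.
|∇z| = √(a²+b²) = 0.39433, so dip δ = arctan(0.39433) = 21.52°.
True thickness = vertical thickness × cos δ = 8 × cos 21.52° = 7.4 m.

7.4 m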